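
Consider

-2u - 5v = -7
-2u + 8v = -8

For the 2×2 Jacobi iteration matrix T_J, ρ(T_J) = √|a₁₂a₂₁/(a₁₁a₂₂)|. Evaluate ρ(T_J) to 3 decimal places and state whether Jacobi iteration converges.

a₁₂a₂₁/(a₁₁a₂₂) = (-5)·(-2) / ((-2)·(8)) = -0.625000
ρ = √|-0.625000| = √0.625000 = 0.791
ρ < 1, so Jacobi converges

0.791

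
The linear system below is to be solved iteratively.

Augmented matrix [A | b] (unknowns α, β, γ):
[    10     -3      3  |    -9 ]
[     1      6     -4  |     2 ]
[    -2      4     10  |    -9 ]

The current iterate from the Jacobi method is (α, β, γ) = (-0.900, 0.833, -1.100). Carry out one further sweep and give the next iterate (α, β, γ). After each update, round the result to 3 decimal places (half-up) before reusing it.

(-0.320, -0.250, -1.413)

One sweep:
  α = (-9 - (-3)·0.833 - (3)·-1.100) / (10) = -0.320
  β = (2 - (1)·-0.900 - (-4)·-1.100) / (6) = -0.250
  γ = (-9 - (-2)·-0.900 - (4)·0.833) / (10) = -1.413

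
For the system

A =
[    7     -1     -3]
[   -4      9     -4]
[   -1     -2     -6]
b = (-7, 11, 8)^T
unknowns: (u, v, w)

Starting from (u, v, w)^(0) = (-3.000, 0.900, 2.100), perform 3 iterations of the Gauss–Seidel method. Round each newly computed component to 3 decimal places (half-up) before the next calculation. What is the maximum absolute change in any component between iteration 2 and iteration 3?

Iteration 1:
  u = (-7 - (-1)·0.900 - (-3)·2.100) / (7) = 0.029
  v = (11 - (-4)·0.029 - (-4)·2.100) / (9) = 2.168
  w = (8 - (-1)·0.029 - (-2)·2.168) / (-6) = -2.061
Iteration 2:
  u = (-7 - (-1)·2.168 - (-3)·-2.061) / (7) = -1.574
  v = (11 - (-4)·-1.574 - (-4)·-2.061) / (9) = -0.393
  w = (8 - (-1)·-1.574 - (-2)·-0.393) / (-6) = -0.940
Iteration 3:
  u = (-7 - (-1)·-0.393 - (-3)·-0.940) / (7) = -1.459
  v = (11 - (-4)·-1.459 - (-4)·-0.940) / (9) = 0.156
  w = (8 - (-1)·-1.459 - (-2)·0.156) / (-6) = -1.142
Change: (0.115, 0.549, -0.202) → max |·| = 0.549

0.549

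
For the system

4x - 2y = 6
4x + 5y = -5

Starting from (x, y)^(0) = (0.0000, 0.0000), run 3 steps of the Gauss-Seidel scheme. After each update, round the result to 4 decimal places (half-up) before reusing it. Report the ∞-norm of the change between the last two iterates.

0.4400

Iteration 1:
  x = (6 - (-2)·0.0000) / (4) = 1.5000
  y = (-5 - (4)·1.5000) / (5) = -2.2000
Iteration 2:
  x = (6 - (-2)·-2.2000) / (4) = 0.4000
  y = (-5 - (4)·0.4000) / (5) = -1.3200
Iteration 3:
  x = (6 - (-2)·-1.3200) / (4) = 0.8400
  y = (-5 - (4)·0.8400) / (5) = -1.6720
Change: (0.4400, -0.3520) → max |·| = 0.4400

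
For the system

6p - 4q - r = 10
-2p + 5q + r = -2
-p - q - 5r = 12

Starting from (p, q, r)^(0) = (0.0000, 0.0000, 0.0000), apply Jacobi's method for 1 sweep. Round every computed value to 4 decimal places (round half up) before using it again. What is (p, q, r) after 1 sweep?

Iteration 1:
  p = (10 - (-4)·0.0000 - (-1)·0.0000) / (6) = 1.6667
  q = (-2 - (-2)·0.0000 - (1)·0.0000) / (5) = -0.4000
  r = (12 - (-1)·0.0000 - (-1)·0.0000) / (-5) = -2.4000

(1.6667, -0.4000, -2.4000)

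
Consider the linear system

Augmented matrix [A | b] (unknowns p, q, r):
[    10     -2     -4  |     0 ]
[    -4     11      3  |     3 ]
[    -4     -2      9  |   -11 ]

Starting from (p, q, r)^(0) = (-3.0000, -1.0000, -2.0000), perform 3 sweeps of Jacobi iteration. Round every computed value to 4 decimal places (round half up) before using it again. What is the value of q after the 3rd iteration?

Iteration 1:
  p = (0 - (-2)·-1.0000 - (-4)·-2.0000) / (10) = -1.0000
  q = (3 - (-4)·-3.0000 - (3)·-2.0000) / (11) = -0.2727
  r = (-11 - (-4)·-3.0000 - (-2)·-1.0000) / (9) = -2.7778
Iteration 2:
  p = (0 - (-2)·-0.2727 - (-4)·-2.7778) / (10) = -1.1657
  q = (3 - (-4)·-1.0000 - (3)·-2.7778) / (11) = 0.6667
  r = (-11 - (-4)·-1.0000 - (-2)·-0.2727) / (9) = -1.7273
Iteration 3:
  p = (0 - (-2)·0.6667 - (-4)·-1.7273) / (10) = -0.5576
  q = (3 - (-4)·-1.1657 - (3)·-1.7273) / (11) = 0.3199
  r = (-11 - (-4)·-1.1657 - (-2)·0.6667) / (9) = -1.5922

0.3199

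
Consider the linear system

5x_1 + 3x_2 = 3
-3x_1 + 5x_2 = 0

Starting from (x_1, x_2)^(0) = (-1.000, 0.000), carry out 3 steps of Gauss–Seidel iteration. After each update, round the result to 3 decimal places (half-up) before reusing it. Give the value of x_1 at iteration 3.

Iteration 1:
  x_1 = (3 - (3)·0.000) / (5) = 0.600
  x_2 = (0 - (-3)·0.600) / (5) = 0.360
Iteration 2:
  x_1 = (3 - (3)·0.360) / (5) = 0.384
  x_2 = (0 - (-3)·0.384) / (5) = 0.230
Iteration 3:
  x_1 = (3 - (3)·0.230) / (5) = 0.462
  x_2 = (0 - (-3)·0.462) / (5) = 0.277

0.462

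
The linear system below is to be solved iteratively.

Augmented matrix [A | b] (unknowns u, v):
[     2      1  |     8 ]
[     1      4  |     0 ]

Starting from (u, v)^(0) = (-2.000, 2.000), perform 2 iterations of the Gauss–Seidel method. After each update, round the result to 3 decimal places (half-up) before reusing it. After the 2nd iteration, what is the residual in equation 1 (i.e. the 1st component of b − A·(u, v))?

Iteration 1:
  u = (8 - (1)·2.000) / (2) = 3.000
  v = (0 - (1)·3.000) / (4) = -0.750
Iteration 2:
  u = (8 - (1)·-0.750) / (2) = 4.375
  v = (0 - (1)·4.375) / (4) = -1.094
Residual b − A·x = (0.344, 0.001)

0.344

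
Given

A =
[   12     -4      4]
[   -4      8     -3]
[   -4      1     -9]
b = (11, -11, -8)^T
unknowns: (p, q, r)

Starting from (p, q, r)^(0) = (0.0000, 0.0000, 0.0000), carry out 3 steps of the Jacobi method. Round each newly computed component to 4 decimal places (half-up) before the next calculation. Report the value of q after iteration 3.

Iteration 1:
  p = (11 - (-4)·0.0000 - (4)·0.0000) / (12) = 0.9167
  q = (-11 - (-4)·0.0000 - (-3)·0.0000) / (8) = -1.3750
  r = (-8 - (-4)·0.0000 - (1)·0.0000) / (-9) = 0.8889
Iteration 2:
  p = (11 - (-4)·-1.3750 - (4)·0.8889) / (12) = 0.1620
  q = (-11 - (-4)·0.9167 - (-3)·0.8889) / (8) = -0.5833
  r = (-8 - (-4)·0.9167 - (1)·-1.3750) / (-9) = 0.3287
Iteration 3:
  p = (11 - (-4)·-0.5833 - (4)·0.3287) / (12) = 0.6127
  q = (-11 - (-4)·0.1620 - (-3)·0.3287) / (8) = -1.1707
  r = (-8 - (-4)·0.1620 - (1)·-0.5833) / (-9) = 0.7521

-1.1707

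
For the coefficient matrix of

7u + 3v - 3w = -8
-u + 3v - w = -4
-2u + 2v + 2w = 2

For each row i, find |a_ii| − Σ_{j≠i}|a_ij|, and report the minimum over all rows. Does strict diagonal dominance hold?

row 1: |7| − (3+3) = 1
row 2: |3| − (1+1) = 1
row 3: |2| − (2+2) = -2
minimum over rows = -2 → not strictly diagonally dominant

-2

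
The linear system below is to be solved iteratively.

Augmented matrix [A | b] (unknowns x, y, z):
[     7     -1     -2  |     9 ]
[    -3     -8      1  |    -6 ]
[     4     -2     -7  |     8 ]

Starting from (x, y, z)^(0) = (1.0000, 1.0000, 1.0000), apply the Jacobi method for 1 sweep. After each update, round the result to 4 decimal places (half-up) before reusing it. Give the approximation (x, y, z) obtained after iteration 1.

(1.7143, 0.5000, -0.8571)

Iteration 1:
  x = (9 - (-1)·1.0000 - (-2)·1.0000) / (7) = 1.7143
  y = (-6 - (-3)·1.0000 - (1)·1.0000) / (-8) = 0.5000
  z = (8 - (4)·1.0000 - (-2)·1.0000) / (-7) = -0.8571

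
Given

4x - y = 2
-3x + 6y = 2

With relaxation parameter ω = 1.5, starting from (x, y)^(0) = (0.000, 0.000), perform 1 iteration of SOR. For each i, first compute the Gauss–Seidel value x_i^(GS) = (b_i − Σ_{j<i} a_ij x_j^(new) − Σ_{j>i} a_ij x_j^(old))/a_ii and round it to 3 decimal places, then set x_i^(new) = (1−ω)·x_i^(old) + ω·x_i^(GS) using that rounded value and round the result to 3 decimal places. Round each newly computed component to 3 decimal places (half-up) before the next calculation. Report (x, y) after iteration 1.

(0.750, 1.062)

Iteration 1:
  x: GS value = (2 - (-1)·0.000) / (4) = 0.500;  x ← (1−ω)·0.000 + ω·0.500 = 0.750
  y: GS value = (2 - (-3)·0.750) / (6) = 0.708;  y ← (1−ω)·0.000 + ω·0.708 = 1.062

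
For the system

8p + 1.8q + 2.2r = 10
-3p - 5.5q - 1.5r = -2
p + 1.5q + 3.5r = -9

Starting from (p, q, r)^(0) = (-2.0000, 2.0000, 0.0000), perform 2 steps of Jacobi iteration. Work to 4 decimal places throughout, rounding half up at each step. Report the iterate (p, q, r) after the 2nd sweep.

Iteration 1:
  p = (10 - (1.8)·2.0000 - (2.2)·0.0000) / (8) = 0.8000
  q = (-2 - (-3)·-2.0000 - (-1.5)·0.0000) / (-5.5) = 1.4545
  r = (-9 - (1)·-2.0000 - (1.5)·2.0000) / (3.5) = -2.8571
Iteration 2:
  p = (10 - (1.8)·1.4545 - (2.2)·-2.8571) / (8) = 1.7084
  q = (-2 - (-3)·0.8000 - (-1.5)·-2.8571) / (-5.5) = 0.7065
  r = (-9 - (1)·0.8000 - (1.5)·1.4545) / (3.5) = -3.4234

(1.7084, 0.7065, -3.4234)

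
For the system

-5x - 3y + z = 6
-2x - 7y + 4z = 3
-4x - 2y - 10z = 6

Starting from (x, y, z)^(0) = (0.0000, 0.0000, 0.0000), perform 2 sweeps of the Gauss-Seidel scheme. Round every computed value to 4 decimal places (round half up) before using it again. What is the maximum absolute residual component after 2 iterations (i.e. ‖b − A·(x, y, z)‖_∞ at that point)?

Iteration 1:
  x = (6 - (-3)·0.0000 - (1)·0.0000) / (-5) = -1.2000
  y = (3 - (-2)·-1.2000 - (4)·0.0000) / (-7) = -0.0857
  z = (6 - (-4)·-1.2000 - (-2)·-0.0857) / (-10) = -0.1029
Iteration 2:
  x = (6 - (-3)·-0.0857 - (1)·-0.1029) / (-5) = -1.1692
  y = (3 - (-2)·-1.1692 - (4)·-0.1029) / (-7) = -0.1533
  z = (6 - (-4)·-1.1692 - (-2)·-0.1533) / (-10) = -0.1017
Residual b − A·x = (-0.2042, -0.0047, -0.0004); ∞-norm = 0.2042

0.2042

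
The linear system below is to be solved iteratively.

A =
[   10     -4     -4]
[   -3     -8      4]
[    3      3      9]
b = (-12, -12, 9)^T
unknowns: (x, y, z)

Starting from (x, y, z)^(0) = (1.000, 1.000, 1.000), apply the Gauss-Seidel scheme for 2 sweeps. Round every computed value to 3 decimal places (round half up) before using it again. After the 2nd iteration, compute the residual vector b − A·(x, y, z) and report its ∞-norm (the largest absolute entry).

1.310

Iteration 1:
  x = (-12 - (-4)·1.000 - (-4)·1.000) / (10) = -0.400
  y = (-12 - (-3)·-0.400 - (4)·1.000) / (-8) = 2.150
  z = (9 - (3)·-0.400 - (3)·2.150) / (9) = 0.417
Iteration 2:
  x = (-12 - (-4)·2.150 - (-4)·0.417) / (10) = -0.173
  y = (-12 - (-3)·-0.173 - (4)·0.417) / (-8) = 1.773
  z = (9 - (3)·-0.173 - (3)·1.773) / (9) = 0.467
Residual b − A·x = (-1.310, -0.203, -0.003); ∞-norm = 1.310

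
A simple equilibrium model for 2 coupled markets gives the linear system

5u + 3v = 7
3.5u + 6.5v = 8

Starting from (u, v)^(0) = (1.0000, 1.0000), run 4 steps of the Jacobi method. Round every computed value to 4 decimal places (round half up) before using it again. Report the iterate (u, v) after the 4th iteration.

Iteration 1:
  u = (7 - (3)·1.0000) / (5) = 0.8000
  v = (8 - (3.5)·1.0000) / (6.5) = 0.6923
Iteration 2:
  u = (7 - (3)·0.6923) / (5) = 0.9846
  v = (8 - (3.5)·0.8000) / (6.5) = 0.8000
Iteration 3:
  u = (7 - (3)·0.8000) / (5) = 0.9200
  v = (8 - (3.5)·0.9846) / (6.5) = 0.7006
Iteration 4:
  u = (7 - (3)·0.7006) / (5) = 0.9796
  v = (8 - (3.5)·0.9200) / (6.5) = 0.7354

(0.9796, 0.7354)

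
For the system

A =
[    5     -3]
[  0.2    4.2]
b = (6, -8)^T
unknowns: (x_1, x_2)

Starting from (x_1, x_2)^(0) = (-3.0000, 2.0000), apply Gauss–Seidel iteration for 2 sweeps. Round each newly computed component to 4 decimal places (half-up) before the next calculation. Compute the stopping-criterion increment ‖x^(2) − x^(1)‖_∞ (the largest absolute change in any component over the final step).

Iteration 1:
  x_1 = (6 - (-3)·2.0000) / (5) = 2.4000
  x_2 = (-8 - (0.2)·2.4000) / (4.2) = -2.0190
Iteration 2:
  x_1 = (6 - (-3)·-2.0190) / (5) = -0.0114
  x_2 = (-8 - (0.2)·-0.0114) / (4.2) = -1.9042
Change: (-2.4114, 0.1148) → max |·| = 2.4114

2.4114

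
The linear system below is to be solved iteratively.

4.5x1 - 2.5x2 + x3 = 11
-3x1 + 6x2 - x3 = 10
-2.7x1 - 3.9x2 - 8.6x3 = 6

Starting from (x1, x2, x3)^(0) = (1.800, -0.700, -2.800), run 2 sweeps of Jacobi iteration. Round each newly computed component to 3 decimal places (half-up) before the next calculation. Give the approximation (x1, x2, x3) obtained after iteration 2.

(3.821, 2.848, -2.491)

Iteration 1:
  x1 = (11 - (-2.5)·-0.700 - (1)·-2.800) / (4.5) = 2.678
  x2 = (10 - (-3)·1.800 - (-1)·-2.800) / (6) = 2.100
  x3 = (6 - (-2.7)·1.800 - (-3.9)·-0.700) / (-8.6) = -0.945
Iteration 2:
  x1 = (11 - (-2.5)·2.100 - (1)·-0.945) / (4.5) = 3.821
  x2 = (10 - (-3)·2.678 - (-1)·-0.945) / (6) = 2.848
  x3 = (6 - (-2.7)·2.678 - (-3.9)·2.100) / (-8.6) = -2.491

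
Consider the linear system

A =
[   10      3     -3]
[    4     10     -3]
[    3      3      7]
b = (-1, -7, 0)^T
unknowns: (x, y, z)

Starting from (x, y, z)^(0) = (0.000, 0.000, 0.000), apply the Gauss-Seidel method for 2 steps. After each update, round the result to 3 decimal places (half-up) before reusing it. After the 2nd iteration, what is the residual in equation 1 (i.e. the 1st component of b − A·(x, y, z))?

Iteration 1:
  x = (-1 - (3)·0.000 - (-3)·0.000) / (10) = -0.100
  y = (-7 - (4)·-0.100 - (-3)·0.000) / (10) = -0.660
  z = (0 - (3)·-0.100 - (3)·-0.660) / (7) = 0.326
Iteration 2:
  x = (-1 - (3)·-0.660 - (-3)·0.326) / (10) = 0.196
  y = (-7 - (4)·0.196 - (-3)·0.326) / (10) = -0.681
  z = (0 - (3)·0.196 - (3)·-0.681) / (7) = 0.208
Residual b − A·x = (-0.293, -0.350, -0.001)

-0.293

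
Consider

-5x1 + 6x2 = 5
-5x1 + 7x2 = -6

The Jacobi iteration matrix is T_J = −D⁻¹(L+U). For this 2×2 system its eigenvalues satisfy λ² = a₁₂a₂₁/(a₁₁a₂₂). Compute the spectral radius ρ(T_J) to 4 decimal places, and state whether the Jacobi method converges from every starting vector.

a₁₂a₂₁/(a₁₁a₂₂) = (6)·(-5) / ((-5)·(7)) = 0.857143
ρ = √|0.857143| = √0.857143 = 0.9258
ρ < 1, so Jacobi converges

0.9258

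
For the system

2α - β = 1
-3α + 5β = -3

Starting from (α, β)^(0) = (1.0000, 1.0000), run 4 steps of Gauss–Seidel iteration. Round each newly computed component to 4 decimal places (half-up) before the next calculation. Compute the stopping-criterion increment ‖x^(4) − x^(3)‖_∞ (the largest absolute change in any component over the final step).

0.0450

Iteration 1:
  α = (1 - (-1)·1.0000) / (2) = 1.0000
  β = (-3 - (-3)·1.0000) / (5) = 0.0000
Iteration 2:
  α = (1 - (-1)·0.0000) / (2) = 0.5000
  β = (-3 - (-3)·0.5000) / (5) = -0.3000
Iteration 3:
  α = (1 - (-1)·-0.3000) / (2) = 0.3500
  β = (-3 - (-3)·0.3500) / (5) = -0.3900
Iteration 4:
  α = (1 - (-1)·-0.3900) / (2) = 0.3050
  β = (-3 - (-3)·0.3050) / (5) = -0.4170
Change: (-0.0450, -0.0270) → max |·| = 0.0450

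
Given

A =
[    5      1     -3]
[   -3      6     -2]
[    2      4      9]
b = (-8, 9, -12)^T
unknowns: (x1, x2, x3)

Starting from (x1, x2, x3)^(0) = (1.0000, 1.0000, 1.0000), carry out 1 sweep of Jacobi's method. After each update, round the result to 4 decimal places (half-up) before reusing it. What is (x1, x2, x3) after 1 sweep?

Iteration 1:
  x1 = (-8 - (1)·1.0000 - (-3)·1.0000) / (5) = -1.2000
  x2 = (9 - (-3)·1.0000 - (-2)·1.0000) / (6) = 2.3333
  x3 = (-12 - (2)·1.0000 - (4)·1.0000) / (9) = -2.0000

(-1.2000, 2.3333, -2.0000)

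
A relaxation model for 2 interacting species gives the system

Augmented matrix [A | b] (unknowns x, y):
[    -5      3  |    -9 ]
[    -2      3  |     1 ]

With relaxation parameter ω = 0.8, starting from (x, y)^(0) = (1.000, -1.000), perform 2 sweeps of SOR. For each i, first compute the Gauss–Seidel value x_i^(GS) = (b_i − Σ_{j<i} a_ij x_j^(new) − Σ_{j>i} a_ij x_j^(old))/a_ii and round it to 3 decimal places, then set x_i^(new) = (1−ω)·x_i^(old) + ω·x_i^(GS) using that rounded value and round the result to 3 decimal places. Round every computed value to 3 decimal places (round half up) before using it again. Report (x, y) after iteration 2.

Iteration 1:
  x: GS value = (-9 - (3)·-1.000) / (-5) = 1.200;  x ← (1−ω)·1.000 + ω·1.200 = 1.160
  y: GS value = (1 - (-2)·1.160) / (3) = 1.107;  y ← (1−ω)·-1.000 + ω·1.107 = 0.686
Iteration 2:
  x: GS value = (-9 - (3)·0.686) / (-5) = 2.212;  x ← (1−ω)·1.160 + ω·2.212 = 2.002
  y: GS value = (1 - (-2)·2.002) / (3) = 1.668;  y ← (1−ω)·0.686 + ω·1.668 = 1.472

(2.002, 1.472)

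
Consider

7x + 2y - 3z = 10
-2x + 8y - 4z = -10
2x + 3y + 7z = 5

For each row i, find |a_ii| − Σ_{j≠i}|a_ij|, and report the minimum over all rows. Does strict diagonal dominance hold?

row 1: |7| − (2+3) = 2
row 2: |8| − (2+4) = 2
row 3: |7| − (2+3) = 2
minimum over rows = 2 → strictly diagonally dominant (convergence guaranteed)

2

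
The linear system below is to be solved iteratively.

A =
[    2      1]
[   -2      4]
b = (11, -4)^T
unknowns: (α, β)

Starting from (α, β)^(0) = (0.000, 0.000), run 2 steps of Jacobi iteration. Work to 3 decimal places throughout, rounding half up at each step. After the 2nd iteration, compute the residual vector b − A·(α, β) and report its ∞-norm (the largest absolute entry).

2.750

Iteration 1:
  α = (11 - (1)·0.000) / (2) = 5.500
  β = (-4 - (-2)·0.000) / (4) = -1.000
Iteration 2:
  α = (11 - (1)·-1.000) / (2) = 6.000
  β = (-4 - (-2)·5.500) / (4) = 1.750
Residual b − A·x = (-2.750, 1.000); ∞-norm = 2.750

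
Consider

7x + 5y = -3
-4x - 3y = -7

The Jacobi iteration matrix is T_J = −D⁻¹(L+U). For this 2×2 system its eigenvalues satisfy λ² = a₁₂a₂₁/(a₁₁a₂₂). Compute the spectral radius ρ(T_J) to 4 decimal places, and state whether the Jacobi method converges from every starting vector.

0.9759

a₁₂a₂₁/(a₁₁a₂₂) = (5)·(-4) / ((7)·(-3)) = 0.952381
ρ = √|0.952381| = √0.952381 = 0.9759
ρ < 1, so Jacobi converges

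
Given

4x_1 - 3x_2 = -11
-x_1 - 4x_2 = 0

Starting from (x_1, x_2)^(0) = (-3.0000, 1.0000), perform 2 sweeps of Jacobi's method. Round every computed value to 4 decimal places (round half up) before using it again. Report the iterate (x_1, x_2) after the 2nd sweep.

Iteration 1:
  x_1 = (-11 - (-3)·1.0000) / (4) = -2.0000
  x_2 = (0 - (-1)·-3.0000) / (-4) = 0.7500
Iteration 2:
  x_1 = (-11 - (-3)·0.7500) / (4) = -2.1875
  x_2 = (0 - (-1)·-2.0000) / (-4) = 0.5000

(-2.1875, 0.5000)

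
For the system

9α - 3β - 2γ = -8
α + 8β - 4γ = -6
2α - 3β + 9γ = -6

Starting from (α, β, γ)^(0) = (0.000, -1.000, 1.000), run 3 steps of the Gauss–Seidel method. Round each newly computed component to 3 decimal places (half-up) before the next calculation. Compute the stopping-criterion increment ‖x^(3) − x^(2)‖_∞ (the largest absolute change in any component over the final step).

Iteration 1:
  α = (-8 - (-3)·-1.000 - (-2)·1.000) / (9) = -1.000
  β = (-6 - (1)·-1.000 - (-4)·1.000) / (8) = -0.125
  γ = (-6 - (2)·-1.000 - (-3)·-0.125) / (9) = -0.486
Iteration 2:
  α = (-8 - (-3)·-0.125 - (-2)·-0.486) / (9) = -1.039
  β = (-6 - (1)·-1.039 - (-4)·-0.486) / (8) = -0.863
  γ = (-6 - (2)·-1.039 - (-3)·-0.863) / (9) = -0.723
Iteration 3:
  α = (-8 - (-3)·-0.863 - (-2)·-0.723) / (9) = -1.337
  β = (-6 - (1)·-1.337 - (-4)·-0.723) / (8) = -0.944
  γ = (-6 - (2)·-1.337 - (-3)·-0.944) / (9) = -0.684
Change: (-0.298, -0.081, 0.039) → max |·| = 0.298

0.298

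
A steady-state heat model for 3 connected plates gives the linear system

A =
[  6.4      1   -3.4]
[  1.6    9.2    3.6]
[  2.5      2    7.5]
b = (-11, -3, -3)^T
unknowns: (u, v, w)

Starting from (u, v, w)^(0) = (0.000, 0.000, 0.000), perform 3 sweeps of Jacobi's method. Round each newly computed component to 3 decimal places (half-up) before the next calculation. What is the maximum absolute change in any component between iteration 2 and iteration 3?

0.279

Iteration 1:
  u = (-11 - (1)·0.000 - (-3.4)·0.000) / (6.4) = -1.719
  v = (-3 - (1.6)·0.000 - (3.6)·0.000) / (9.2) = -0.326
  w = (-3 - (2.5)·0.000 - (2)·0.000) / (7.5) = -0.400
Iteration 2:
  u = (-11 - (1)·-0.326 - (-3.4)·-0.400) / (6.4) = -1.880
  v = (-3 - (1.6)·-1.719 - (3.6)·-0.400) / (9.2) = 0.129
  w = (-3 - (2.5)·-1.719 - (2)·-0.326) / (7.5) = 0.260
Iteration 3:
  u = (-11 - (1)·0.129 - (-3.4)·0.260) / (6.4) = -1.601
  v = (-3 - (1.6)·-1.880 - (3.6)·0.260) / (9.2) = -0.101
  w = (-3 - (2.5)·-1.880 - (2)·0.129) / (7.5) = 0.192
Change: (0.279, -0.230, -0.068) → max |·| = 0.279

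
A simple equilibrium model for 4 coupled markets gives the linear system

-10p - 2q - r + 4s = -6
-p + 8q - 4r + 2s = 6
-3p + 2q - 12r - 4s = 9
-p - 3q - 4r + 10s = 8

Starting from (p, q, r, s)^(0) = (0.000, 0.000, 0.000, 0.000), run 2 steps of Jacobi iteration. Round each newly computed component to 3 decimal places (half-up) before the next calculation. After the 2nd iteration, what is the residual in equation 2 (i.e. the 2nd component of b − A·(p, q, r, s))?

-0.893

Iteration 1:
  p = (-6 - (-2)·0.000 - (-1)·0.000 - (4)·0.000) / (-10) = 0.600
  q = (6 - (-1)·0.000 - (-4)·0.000 - (2)·0.000) / (8) = 0.750
  r = (9 - (-3)·0.000 - (2)·0.000 - (-4)·0.000) / (-12) = -0.750
  s = (8 - (-1)·0.000 - (-3)·0.000 - (-4)·0.000) / (10) = 0.800
Iteration 2:
  p = (-6 - (-2)·0.750 - (-1)·-0.750 - (4)·0.800) / (-10) = 0.845
  q = (6 - (-1)·0.600 - (-4)·-0.750 - (2)·0.800) / (8) = 0.250
  r = (9 - (-3)·0.600 - (2)·0.750 - (-4)·0.800) / (-12) = -1.042
  s = (8 - (-1)·0.600 - (-3)·0.750 - (-4)·-0.750) / (10) = 0.785
Residual b − A·x = (-1.232, -0.893, 1.671, -2.423)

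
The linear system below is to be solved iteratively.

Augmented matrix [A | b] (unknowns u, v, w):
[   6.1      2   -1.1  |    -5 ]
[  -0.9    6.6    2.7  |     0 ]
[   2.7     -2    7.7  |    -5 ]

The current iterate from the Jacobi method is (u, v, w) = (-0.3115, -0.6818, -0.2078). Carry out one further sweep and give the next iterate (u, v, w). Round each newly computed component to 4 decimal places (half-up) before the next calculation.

(-0.6336, 0.0425, -0.7172)

One sweep:
  u = (-5 - (2)·-0.6818 - (-1.1)·-0.2078) / (6.1) = -0.6336
  v = (0 - (-0.9)·-0.3115 - (2.7)·-0.2078) / (6.6) = 0.0425
  w = (-5 - (2.7)·-0.3115 - (-2)·-0.6818) / (7.7) = -0.7172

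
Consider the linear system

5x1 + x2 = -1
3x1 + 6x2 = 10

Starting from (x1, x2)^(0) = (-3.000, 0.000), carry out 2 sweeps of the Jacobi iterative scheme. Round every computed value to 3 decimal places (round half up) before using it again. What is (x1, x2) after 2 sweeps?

Iteration 1:
  x1 = (-1 - (1)·0.000) / (5) = -0.200
  x2 = (10 - (3)·-3.000) / (6) = 3.167
Iteration 2:
  x1 = (-1 - (1)·3.167) / (5) = -0.833
  x2 = (10 - (3)·-0.200) / (6) = 1.767

(-0.833, 1.767)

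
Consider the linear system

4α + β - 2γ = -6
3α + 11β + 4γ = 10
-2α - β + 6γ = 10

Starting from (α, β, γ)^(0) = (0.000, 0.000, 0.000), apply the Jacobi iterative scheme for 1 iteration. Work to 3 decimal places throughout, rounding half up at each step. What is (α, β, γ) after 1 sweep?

Iteration 1:
  α = (-6 - (1)·0.000 - (-2)·0.000) / (4) = -1.500
  β = (10 - (3)·0.000 - (4)·0.000) / (11) = 0.909
  γ = (10 - (-2)·0.000 - (-1)·0.000) / (6) = 1.667

(-1.500, 0.909, 1.667)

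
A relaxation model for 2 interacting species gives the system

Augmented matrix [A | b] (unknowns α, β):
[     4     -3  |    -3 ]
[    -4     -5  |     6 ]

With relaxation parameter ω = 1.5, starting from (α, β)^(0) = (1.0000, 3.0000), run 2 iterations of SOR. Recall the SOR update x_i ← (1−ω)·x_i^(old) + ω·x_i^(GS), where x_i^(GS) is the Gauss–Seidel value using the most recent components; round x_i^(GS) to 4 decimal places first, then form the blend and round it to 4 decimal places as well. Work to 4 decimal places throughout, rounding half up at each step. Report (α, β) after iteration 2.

Iteration 1:
  α: GS value = (-3 - (-3)·3.0000) / (4) = 1.5000;  α ← (1−ω)·1.0000 + ω·1.5000 = 1.7500
  β: GS value = (6 - (-4)·1.7500) / (-5) = -2.6000;  β ← (1−ω)·3.0000 + ω·-2.6000 = -5.4000
Iteration 2:
  α: GS value = (-3 - (-3)·-5.4000) / (4) = -4.8000;  α ← (1−ω)·1.7500 + ω·-4.8000 = -8.0750
  β: GS value = (6 - (-4)·-8.0750) / (-5) = 5.2600;  β ← (1−ω)·-5.4000 + ω·5.2600 = 10.5900

(-8.0750, 10.5900)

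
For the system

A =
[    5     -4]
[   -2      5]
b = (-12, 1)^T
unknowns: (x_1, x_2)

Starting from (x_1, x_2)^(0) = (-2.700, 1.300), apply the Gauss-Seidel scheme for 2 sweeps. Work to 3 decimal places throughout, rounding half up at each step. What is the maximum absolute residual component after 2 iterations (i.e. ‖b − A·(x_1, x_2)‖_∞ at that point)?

2.105

Iteration 1:
  x_1 = (-12 - (-4)·1.300) / (5) = -1.360
  x_2 = (1 - (-2)·-1.360) / (5) = -0.344
Iteration 2:
  x_1 = (-12 - (-4)·-0.344) / (5) = -2.675
  x_2 = (1 - (-2)·-2.675) / (5) = -0.870
Residual b − A·x = (-2.105, 0.000); ∞-norm = 2.105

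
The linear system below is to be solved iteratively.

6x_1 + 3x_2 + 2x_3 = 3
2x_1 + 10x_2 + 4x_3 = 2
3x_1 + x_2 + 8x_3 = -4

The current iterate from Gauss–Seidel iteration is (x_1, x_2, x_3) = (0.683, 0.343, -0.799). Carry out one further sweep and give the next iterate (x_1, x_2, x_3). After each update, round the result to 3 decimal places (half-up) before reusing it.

(0.595, 0.401, -0.773)

One sweep:
  x_1 = (3 - (3)·0.343 - (2)·-0.799) / (6) = 0.595
  x_2 = (2 - (2)·0.595 - (4)·-0.799) / (10) = 0.401
  x_3 = (-4 - (3)·0.595 - (1)·0.401) / (8) = -0.773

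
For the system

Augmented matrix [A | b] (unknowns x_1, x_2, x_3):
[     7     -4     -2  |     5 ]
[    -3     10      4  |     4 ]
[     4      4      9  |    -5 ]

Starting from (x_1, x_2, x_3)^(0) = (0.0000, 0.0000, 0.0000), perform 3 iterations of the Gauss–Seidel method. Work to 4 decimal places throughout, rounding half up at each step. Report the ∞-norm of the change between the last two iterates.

0.2039

Iteration 1:
  x_1 = (5 - (-4)·0.0000 - (-2)·0.0000) / (7) = 0.7143
  x_2 = (4 - (-3)·0.7143 - (4)·0.0000) / (10) = 0.6143
  x_3 = (-5 - (4)·0.7143 - (4)·0.6143) / (9) = -1.1460
Iteration 2:
  x_1 = (5 - (-4)·0.6143 - (-2)·-1.1460) / (7) = 0.7379
  x_2 = (4 - (-3)·0.7379 - (4)·-1.1460) / (10) = 1.0798
  x_3 = (-5 - (4)·0.7379 - (4)·1.0798) / (9) = -1.3634
Iteration 3:
  x_1 = (5 - (-4)·1.0798 - (-2)·-1.3634) / (7) = 0.9418
  x_2 = (4 - (-3)·0.9418 - (4)·-1.3634) / (10) = 1.2279
  x_3 = (-5 - (4)·0.9418 - (4)·1.2279) / (9) = -1.5199
Change: (0.2039, 0.1481, -0.1565) → max |·| = 0.2039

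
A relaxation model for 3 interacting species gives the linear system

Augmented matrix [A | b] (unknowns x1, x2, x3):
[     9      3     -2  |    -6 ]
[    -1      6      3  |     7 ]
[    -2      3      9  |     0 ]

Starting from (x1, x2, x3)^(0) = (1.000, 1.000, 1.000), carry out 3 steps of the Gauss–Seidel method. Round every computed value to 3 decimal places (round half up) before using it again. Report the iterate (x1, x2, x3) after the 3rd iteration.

Iteration 1:
  x1 = (-6 - (3)·1.000 - (-2)·1.000) / (9) = -0.778
  x2 = (7 - (-1)·-0.778 - (3)·1.000) / (6) = 0.537
  x3 = (0 - (-2)·-0.778 - (3)·0.537) / (9) = -0.352
Iteration 2:
  x1 = (-6 - (3)·0.537 - (-2)·-0.352) / (9) = -0.924
  x2 = (7 - (-1)·-0.924 - (3)·-0.352) / (6) = 1.189
  x3 = (0 - (-2)·-0.924 - (3)·1.189) / (9) = -0.602
Iteration 3:
  x1 = (-6 - (3)·1.189 - (-2)·-0.602) / (9) = -1.197
  x2 = (7 - (-1)·-1.197 - (3)·-0.602) / (6) = 1.268
  x3 = (0 - (-2)·-1.197 - (3)·1.268) / (9) = -0.689

(-1.197, 1.268, -0.689)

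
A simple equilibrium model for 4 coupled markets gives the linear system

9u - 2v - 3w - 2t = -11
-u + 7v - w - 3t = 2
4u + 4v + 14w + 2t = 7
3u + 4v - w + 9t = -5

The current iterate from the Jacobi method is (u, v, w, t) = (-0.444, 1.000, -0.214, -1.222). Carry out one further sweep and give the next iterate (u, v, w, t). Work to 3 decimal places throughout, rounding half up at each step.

(-1.343, -0.332, 0.516, -0.876)

One sweep:
  u = (-11 - (-2)·1.000 - (-3)·-0.214 - (-2)·-1.222) / (9) = -1.343
  v = (2 - (-1)·-0.444 - (-1)·-0.214 - (-3)·-1.222) / (7) = -0.332
  w = (7 - (4)·-0.444 - (4)·1.000 - (2)·-1.222) / (14) = 0.516
  t = (-5 - (3)·-0.444 - (4)·1.000 - (-1)·-0.214) / (9) = -0.876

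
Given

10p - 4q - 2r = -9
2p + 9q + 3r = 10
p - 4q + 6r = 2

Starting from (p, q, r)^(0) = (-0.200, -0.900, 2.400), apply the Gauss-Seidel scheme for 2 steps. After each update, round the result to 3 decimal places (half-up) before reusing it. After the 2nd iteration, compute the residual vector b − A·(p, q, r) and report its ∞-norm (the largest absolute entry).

2.518

Iteration 1:
  p = (-9 - (-4)·-0.900 - (-2)·2.400) / (10) = -0.780
  q = (10 - (2)·-0.780 - (3)·2.400) / (9) = 0.484
  r = (2 - (1)·-0.780 - (-4)·0.484) / (6) = 0.786
Iteration 2:
  p = (-9 - (-4)·0.484 - (-2)·0.786) / (10) = -0.549
  q = (10 - (2)·-0.549 - (3)·0.786) / (9) = 0.971
  r = (2 - (1)·-0.549 - (-4)·0.971) / (6) = 1.072
Residual b − A·x = (2.518, -0.857, 0.001); ∞-norm = 2.518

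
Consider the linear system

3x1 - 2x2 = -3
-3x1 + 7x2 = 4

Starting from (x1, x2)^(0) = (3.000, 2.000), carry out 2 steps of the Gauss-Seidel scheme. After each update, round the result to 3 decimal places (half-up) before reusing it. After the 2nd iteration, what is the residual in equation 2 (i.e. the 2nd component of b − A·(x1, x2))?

Iteration 1:
  x1 = (-3 - (-2)·2.000) / (3) = 0.333
  x2 = (4 - (-3)·0.333) / (7) = 0.714
Iteration 2:
  x1 = (-3 - (-2)·0.714) / (3) = -0.524
  x2 = (4 - (-3)·-0.524) / (7) = 0.347
Residual b − A·x = (-0.734, -0.001)

-0.001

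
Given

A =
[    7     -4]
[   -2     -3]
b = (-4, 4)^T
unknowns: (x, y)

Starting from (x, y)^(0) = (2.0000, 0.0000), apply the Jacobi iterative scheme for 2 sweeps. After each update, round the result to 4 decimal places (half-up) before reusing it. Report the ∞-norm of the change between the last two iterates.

Iteration 1:
  x = (-4 - (-4)·0.0000) / (7) = -0.5714
  y = (4 - (-2)·2.0000) / (-3) = -2.6667
Iteration 2:
  x = (-4 - (-4)·-2.6667) / (7) = -2.0953
  y = (4 - (-2)·-0.5714) / (-3) = -0.9524
Change: (-1.5239, 1.7143) → max |·| = 1.7143

1.7143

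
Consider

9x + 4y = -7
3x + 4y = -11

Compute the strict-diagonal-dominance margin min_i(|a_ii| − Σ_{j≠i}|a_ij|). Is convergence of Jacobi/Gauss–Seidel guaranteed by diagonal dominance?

1

row 1: |9| − (4) = 5
row 2: |4| − (3) = 1
minimum over rows = 1 → strictly diagonally dominant (convergence guaranteed)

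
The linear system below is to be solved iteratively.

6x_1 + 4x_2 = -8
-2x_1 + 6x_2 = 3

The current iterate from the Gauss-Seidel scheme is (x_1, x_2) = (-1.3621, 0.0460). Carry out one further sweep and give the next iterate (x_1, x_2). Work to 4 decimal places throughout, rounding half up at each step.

(-1.3640, 0.0453)

One sweep:
  x_1 = (-8 - (4)·0.0460) / (6) = -1.3640
  x_2 = (3 - (-2)·-1.3640) / (6) = 0.0453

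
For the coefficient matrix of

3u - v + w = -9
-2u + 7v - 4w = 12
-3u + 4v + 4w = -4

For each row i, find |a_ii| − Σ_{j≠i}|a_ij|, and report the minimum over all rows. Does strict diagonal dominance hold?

-3

row 1: |3| − (1+1) = 1
row 2: |7| − (2+4) = 1
row 3: |4| − (3+4) = -3
minimum over rows = -3 → not strictly diagonally dominant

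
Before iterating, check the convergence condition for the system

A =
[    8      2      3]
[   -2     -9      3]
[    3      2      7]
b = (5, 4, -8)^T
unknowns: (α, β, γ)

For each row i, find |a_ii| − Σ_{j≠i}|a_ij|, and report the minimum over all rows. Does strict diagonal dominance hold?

2

row 1: |8| − (2+3) = 3
row 2: |-9| − (2+3) = 4
row 3: |7| − (3+2) = 2
minimum over rows = 2 → strictly diagonally dominant (convergence guaranteed)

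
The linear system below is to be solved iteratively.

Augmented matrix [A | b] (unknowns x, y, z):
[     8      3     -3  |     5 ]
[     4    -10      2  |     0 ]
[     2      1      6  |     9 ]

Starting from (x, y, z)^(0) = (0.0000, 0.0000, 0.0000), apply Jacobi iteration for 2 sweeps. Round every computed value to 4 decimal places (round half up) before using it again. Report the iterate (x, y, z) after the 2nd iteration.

Iteration 1:
  x = (5 - (3)·0.0000 - (-3)·0.0000) / (8) = 0.6250
  y = (0 - (4)·0.0000 - (2)·0.0000) / (-10) = 0.0000
  z = (9 - (2)·0.0000 - (1)·0.0000) / (6) = 1.5000
Iteration 2:
  x = (5 - (3)·0.0000 - (-3)·1.5000) / (8) = 1.1875
  y = (0 - (4)·0.6250 - (2)·1.5000) / (-10) = 0.5500
  z = (9 - (2)·0.6250 - (1)·0.0000) / (6) = 1.2917

(1.1875, 0.5500, 1.2917)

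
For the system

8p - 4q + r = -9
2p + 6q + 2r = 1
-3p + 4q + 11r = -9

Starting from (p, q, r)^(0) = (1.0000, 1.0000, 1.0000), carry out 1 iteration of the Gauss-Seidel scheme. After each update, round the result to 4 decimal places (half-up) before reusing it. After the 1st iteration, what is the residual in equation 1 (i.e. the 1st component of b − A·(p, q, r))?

Iteration 1:
  p = (-9 - (-4)·1.0000 - (1)·1.0000) / (8) = -0.7500
  q = (1 - (2)·-0.7500 - (2)·1.0000) / (6) = 0.0833
  r = (-9 - (-3)·-0.7500 - (4)·0.0833) / (11) = -1.0530
Residual b − A·x = (-1.6138, 4.1062, -0.0002)

-1.6138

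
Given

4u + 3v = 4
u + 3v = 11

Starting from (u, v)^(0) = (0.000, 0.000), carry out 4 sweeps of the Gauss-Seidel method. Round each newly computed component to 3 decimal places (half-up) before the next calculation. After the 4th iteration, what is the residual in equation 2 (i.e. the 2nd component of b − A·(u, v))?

Iteration 1:
  u = (4 - (3)·0.000) / (4) = 1.000
  v = (11 - (1)·1.000) / (3) = 3.333
Iteration 2:
  u = (4 - (3)·3.333) / (4) = -1.500
  v = (11 - (1)·-1.500) / (3) = 4.167
Iteration 3:
  u = (4 - (3)·4.167) / (4) = -2.125
  v = (11 - (1)·-2.125) / (3) = 4.375
Iteration 4:
  u = (4 - (3)·4.375) / (4) = -2.281
  v = (11 - (1)·-2.281) / (3) = 4.427
Residual b − A·x = (-0.157, 0.000)

0.000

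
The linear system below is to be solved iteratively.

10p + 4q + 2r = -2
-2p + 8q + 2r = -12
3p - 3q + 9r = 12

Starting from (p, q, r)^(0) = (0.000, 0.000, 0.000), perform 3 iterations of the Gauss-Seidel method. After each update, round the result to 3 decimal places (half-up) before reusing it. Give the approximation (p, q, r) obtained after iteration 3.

Iteration 1:
  p = (-2 - (4)·0.000 - (2)·0.000) / (10) = -0.200
  q = (-12 - (-2)·-0.200 - (2)·0.000) / (8) = -1.550
  r = (12 - (3)·-0.200 - (-3)·-1.550) / (9) = 0.883
Iteration 2:
  p = (-2 - (4)·-1.550 - (2)·0.883) / (10) = 0.243
  q = (-12 - (-2)·0.243 - (2)·0.883) / (8) = -1.660
  r = (12 - (3)·0.243 - (-3)·-1.660) / (9) = 0.699
Iteration 3:
  p = (-2 - (4)·-1.660 - (2)·0.699) / (10) = 0.324
  q = (-12 - (-2)·0.324 - (2)·0.699) / (8) = -1.594
  r = (12 - (3)·0.324 - (-3)·-1.594) / (9) = 0.694

(0.324, -1.594, 0.694)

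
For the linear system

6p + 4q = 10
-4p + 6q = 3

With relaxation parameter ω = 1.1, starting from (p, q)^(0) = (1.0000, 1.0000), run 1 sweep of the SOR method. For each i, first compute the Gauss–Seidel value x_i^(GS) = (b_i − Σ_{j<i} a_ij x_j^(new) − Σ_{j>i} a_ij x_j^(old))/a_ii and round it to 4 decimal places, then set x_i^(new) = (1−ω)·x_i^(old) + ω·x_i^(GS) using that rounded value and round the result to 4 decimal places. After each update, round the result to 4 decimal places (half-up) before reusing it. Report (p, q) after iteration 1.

(1.0000, 1.1834)

Iteration 1:
  p: GS value = (10 - (4)·1.0000) / (6) = 1.0000;  p ← (1−ω)·1.0000 + ω·1.0000 = 1.0000
  q: GS value = (3 - (-4)·1.0000) / (6) = 1.1667;  q ← (1−ω)·1.0000 + ω·1.1667 = 1.1834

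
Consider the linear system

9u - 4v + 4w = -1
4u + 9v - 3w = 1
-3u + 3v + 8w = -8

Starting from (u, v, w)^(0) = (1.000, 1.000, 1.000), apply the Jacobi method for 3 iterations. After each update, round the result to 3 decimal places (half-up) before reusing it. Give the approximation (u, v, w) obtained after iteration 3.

Iteration 1:
  u = (-1 - (-4)·1.000 - (4)·1.000) / (9) = -0.111
  v = (1 - (4)·1.000 - (-3)·1.000) / (9) = 0.000
  w = (-8 - (-3)·1.000 - (3)·1.000) / (8) = -1.000
Iteration 2:
  u = (-1 - (-4)·0.000 - (4)·-1.000) / (9) = 0.333
  v = (1 - (4)·-0.111 - (-3)·-1.000) / (9) = -0.173
  w = (-8 - (-3)·-0.111 - (3)·0.000) / (8) = -1.042
Iteration 3:
  u = (-1 - (-4)·-0.173 - (4)·-1.042) / (9) = 0.275
  v = (1 - (4)·0.333 - (-3)·-1.042) / (9) = -0.384
  w = (-8 - (-3)·0.333 - (3)·-0.173) / (8) = -0.810

(0.275, -0.384, -0.810)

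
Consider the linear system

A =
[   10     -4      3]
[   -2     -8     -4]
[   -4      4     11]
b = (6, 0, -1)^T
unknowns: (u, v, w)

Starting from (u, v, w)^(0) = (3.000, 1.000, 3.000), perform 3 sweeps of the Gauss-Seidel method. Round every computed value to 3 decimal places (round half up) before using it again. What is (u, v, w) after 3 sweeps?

Iteration 1:
  u = (6 - (-4)·1.000 - (3)·3.000) / (10) = 0.100
  v = (0 - (-2)·0.100 - (-4)·3.000) / (-8) = -1.525
  w = (-1 - (-4)·0.100 - (4)·-1.525) / (11) = 0.500
Iteration 2:
  u = (6 - (-4)·-1.525 - (3)·0.500) / (10) = -0.160
  v = (0 - (-2)·-0.160 - (-4)·0.500) / (-8) = -0.210
  w = (-1 - (-4)·-0.160 - (4)·-0.210) / (11) = -0.073
Iteration 3:
  u = (6 - (-4)·-0.210 - (3)·-0.073) / (10) = 0.538
  v = (0 - (-2)·0.538 - (-4)·-0.073) / (-8) = -0.098
  w = (-1 - (-4)·0.538 - (4)·-0.098) / (11) = 0.140

(0.538, -0.098, 0.140)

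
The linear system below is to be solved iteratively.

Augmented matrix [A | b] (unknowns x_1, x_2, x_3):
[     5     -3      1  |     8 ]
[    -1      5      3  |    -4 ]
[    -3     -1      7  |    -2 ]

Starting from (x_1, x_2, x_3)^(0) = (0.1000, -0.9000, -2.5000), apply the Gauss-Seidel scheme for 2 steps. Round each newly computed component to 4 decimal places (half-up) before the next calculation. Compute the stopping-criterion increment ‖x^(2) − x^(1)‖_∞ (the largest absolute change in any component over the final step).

1.7081

Iteration 1:
  x_1 = (8 - (-3)·-0.9000 - (1)·-2.5000) / (5) = 1.5600
  x_2 = (-4 - (-1)·1.5600 - (3)·-2.5000) / (5) = 1.0120
  x_3 = (-2 - (-3)·1.5600 - (-1)·1.0120) / (7) = 0.5274
Iteration 2:
  x_1 = (8 - (-3)·1.0120 - (1)·0.5274) / (5) = 2.1017
  x_2 = (-4 - (-1)·2.1017 - (3)·0.5274) / (5) = -0.6961
  x_3 = (-2 - (-3)·2.1017 - (-1)·-0.6961) / (7) = 0.5156
Change: (0.5417, -1.7081, -0.0118) → max |·| = 1.7081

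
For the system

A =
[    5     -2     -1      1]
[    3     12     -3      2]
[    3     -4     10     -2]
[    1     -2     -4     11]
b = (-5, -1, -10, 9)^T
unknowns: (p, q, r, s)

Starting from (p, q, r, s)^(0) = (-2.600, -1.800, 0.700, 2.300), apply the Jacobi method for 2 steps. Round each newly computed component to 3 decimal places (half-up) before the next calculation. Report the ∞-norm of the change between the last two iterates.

0.891

Iteration 1:
  p = (-5 - (-2)·-1.800 - (-1)·0.700 - (1)·2.300) / (5) = -2.040
  q = (-1 - (3)·-2.600 - (-3)·0.700 - (2)·2.300) / (12) = 0.358
  r = (-10 - (3)·-2.600 - (-4)·-1.800 - (-2)·2.300) / (10) = -0.480
  s = (9 - (1)·-2.600 - (-2)·-1.800 - (-4)·0.700) / (11) = 0.982
Iteration 2:
  p = (-5 - (-2)·0.358 - (-1)·-0.480 - (1)·0.982) / (5) = -1.149
  q = (-1 - (3)·-2.040 - (-3)·-0.480 - (2)·0.982) / (12) = 0.143
  r = (-10 - (3)·-2.040 - (-4)·0.358 - (-2)·0.982) / (10) = -0.048
  s = (9 - (1)·-2.040 - (-2)·0.358 - (-4)·-0.480) / (11) = 0.894
Change: (0.891, -0.215, 0.432, -0.088) → max |·| = 0.891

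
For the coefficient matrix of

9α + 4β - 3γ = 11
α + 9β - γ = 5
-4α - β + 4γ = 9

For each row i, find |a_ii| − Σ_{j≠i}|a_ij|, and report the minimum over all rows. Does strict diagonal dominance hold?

row 1: |9| − (4+3) = 2
row 2: |9| − (1+1) = 7
row 3: |4| − (4+1) = -1
minimum over rows = -1 → not strictly diagonally dominant

-1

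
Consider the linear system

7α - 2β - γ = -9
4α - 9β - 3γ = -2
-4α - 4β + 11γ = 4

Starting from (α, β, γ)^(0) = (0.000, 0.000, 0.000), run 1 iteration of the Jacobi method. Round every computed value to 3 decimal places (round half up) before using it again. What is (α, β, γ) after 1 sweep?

(-1.286, 0.222, 0.364)

Iteration 1:
  α = (-9 - (-2)·0.000 - (-1)·0.000) / (7) = -1.286
  β = (-2 - (4)·0.000 - (-3)·0.000) / (-9) = 0.222
  γ = (4 - (-4)·0.000 - (-4)·0.000) / (11) = 0.364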